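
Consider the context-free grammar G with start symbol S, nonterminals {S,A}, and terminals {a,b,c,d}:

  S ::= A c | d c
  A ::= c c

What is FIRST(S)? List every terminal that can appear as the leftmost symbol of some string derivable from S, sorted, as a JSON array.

Compute FIRST by fixpoint:
round 1:
  A via A→c c: +{c}
  S via S→A c: +{c}
  S via S→d c: +{d}
  FIRST(S)={c,d}  FIRST(A)={c}
round 2: (no change)
  FIRST(S)={c,d}  FIRST(A)={c}

FIRST(S) = ["c", "d"]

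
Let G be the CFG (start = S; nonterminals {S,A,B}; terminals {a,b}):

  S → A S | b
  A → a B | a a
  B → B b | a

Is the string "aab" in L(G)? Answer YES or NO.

Convert to CNF:
  S -> A S | b
  A -> T0 B | T0 T0
  B -> B T1 | a
  T0 -> a
  T1 -> b

Fill CYK table bottom-up:
  T[0,0] 'a' = {B,T0}  orig:{B}
  T[1,1] 'a' = {B,T0}  orig:{B}
  T[2,2] 'b' = {S,T1}  orig:{S}
  T[0,1] 'aa' = {A}
  T[1,2] 'ab' = {B}
  T[0,2] 'aab' = {A,S}

S ∈ T[0,2] ⇒ YES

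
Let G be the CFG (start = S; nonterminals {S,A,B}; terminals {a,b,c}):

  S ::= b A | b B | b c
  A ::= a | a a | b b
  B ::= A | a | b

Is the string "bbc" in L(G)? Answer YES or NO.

Convert to CNF:
  S -> T1 A | T1 B | T1 T2
  A -> T0 T0 | T1 T1 | a
  B -> T0 T0 | T1 T1 | a | b
  T0 -> a
  T1 -> b
  T2 -> c

Fill CYK table bottom-up:
  [0..0]={B,T1}  "b"  orig:{B}
  [1..1]={B,T1}  "b"  orig:{B}
  [2..2]={T2}  "c"  orig:{}
  [0..1]={A,B,S}  "bb"
  [1..2]={S}  "bc"
  [0..2]=∅  "bbc"

S ∉ T[0,2] ⇒ NO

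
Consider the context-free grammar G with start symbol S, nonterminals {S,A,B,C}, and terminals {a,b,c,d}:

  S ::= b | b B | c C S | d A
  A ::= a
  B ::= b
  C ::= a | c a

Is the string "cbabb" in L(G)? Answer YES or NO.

CNF form of G:
  S -> T0 X4 | T2 B | T3 A | b
  A -> a
  B -> b
  C -> T0 T1 | a
  T0 -> c
  T1 -> a
  T2 -> b
  T3 -> d
  X4 -> C S

Fill CYK table bottom-up:
  [0..0]={T0}  "c"  orig:{}
  [1..1]={B,S,T2}  "b"  orig:{B,S}
  [2..2]={A,C,T1}  "a"  orig:{A,C}
  [3..3]={B,S,T2}  "b"  orig:{B,S}
  [4..4]={B,S,T2}  "b"  orig:{B,S}
  [0..1]=∅  "cb"
  [1..2]=∅  "ba"
  [2..3]={X4}  "ab"  orig:{}
  [3..4]={S}  "bb"
  [0..2]=∅  "cba"
  [1..3]=∅  "bab"
  [2..4]={X4}  "abb"  orig:{}
  [0..3]=∅  "cbab"
  [1..4]=∅  "babb"
  [0..4]=∅  "cbabb"

S ∉ T[0,4] ⇒ NO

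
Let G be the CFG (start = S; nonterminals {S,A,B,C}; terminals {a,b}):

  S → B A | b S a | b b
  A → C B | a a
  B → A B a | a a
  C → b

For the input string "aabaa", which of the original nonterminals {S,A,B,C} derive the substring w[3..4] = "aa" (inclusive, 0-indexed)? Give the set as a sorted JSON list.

Convert to CNF:
  S -> B A | T1 T1 | T1 X3
  A -> C B | T0 T0
  B -> A X2 | T0 T0
  C -> b
  T0 -> a
  T1 -> b
  X2 -> B T0
  X3 -> S T0

CYK fill — only the sub-triangle for w[3..4]:
  cell(3,3) a: {T0}  orig:{}
  cell(4,4) a: {T0}  orig:{}
  cell(3,4) aa: {A,B}

Original NTs in T[3,4] deriving "aa": ["A", "B"]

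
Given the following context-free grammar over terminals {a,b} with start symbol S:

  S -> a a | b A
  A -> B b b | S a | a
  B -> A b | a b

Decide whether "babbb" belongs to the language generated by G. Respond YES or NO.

CNF form of G:
  S -> T0 A | T1 T1
  A -> B X2 | S T1 | a
  B -> A T0 | T1 T0
  T0 -> b
  T1 -> a
  X2 -> T0 T0

CYK fill:
  [0..0]={T0}  "b"  orig:{}
  [1..1]={A,T1}  "a"  orig:{A}
  [2..2]={T0}  "b"  orig:{}
  [3..3]={T0}  "b"  orig:{}
  [4..4]={T0}  "b"  orig:{}
  [0..1]={S}  "ba"
  [1..2]={B}  "ab"
  [2..3]={X2}  "bb"  orig:{}
  [3..4]={X2}  "bb"  orig:{}
  [0..2]=∅  "bab"
  [1..3]=∅  "abb"
  [2..4]=∅  "bbb"
  [0..3]=∅  "babb"
  [1..4]={A}  "abbb"
  [0..4]={S}  "babbb"

S ∈ T[0,4] ⇒ YES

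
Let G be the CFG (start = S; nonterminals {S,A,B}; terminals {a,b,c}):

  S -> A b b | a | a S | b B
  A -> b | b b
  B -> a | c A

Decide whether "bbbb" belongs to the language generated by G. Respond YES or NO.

Convert to CNF:
  S -> A X3 | T0 B | T2 S | a
  A -> T0 T0 | b
  B -> T1 A | a
  T0 -> b
  T1 -> c
  T2 -> a
  X3 -> T0 T0

CYK fill:
  T[0,0] 'b' = {A,T0}  orig:{A}
  T[1,1] 'b' = {A,T0}  orig:{A}
  T[2,2] 'b' = {A,T0}  orig:{A}
  T[3,3] 'b' = {A,T0}  orig:{A}
  T[0,1] 'bb' = {A,X3}  orig:{A}
  T[1,2] 'bb' = {A,X3}  orig:{A}
  T[2,3] 'bb' = {A,X3}  orig:{A}
  T[0,2] 'bbb' = {S}
  T[1,3] 'bbb' = {S}
  T[0,3] 'bbbb' = {S}

S ∈ T[0,3] ⇒ YES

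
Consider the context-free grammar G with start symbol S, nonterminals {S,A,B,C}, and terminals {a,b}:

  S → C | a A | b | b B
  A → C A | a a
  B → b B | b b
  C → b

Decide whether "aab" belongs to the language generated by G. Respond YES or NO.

Convert to CNF:
  S -> T0 A | T1 B | b
  A -> C A | T0 T0
  B -> T1 B | T1 T1
  C -> b
  T0 -> a
  T1 -> b

Fill CYK table bottom-up:
  cell(0,0) a: {T0}  orig:{}
  cell(1,1) a: {T0}  orig:{}
  cell(2,2) b: {C,S,T1}  orig:{C,S}
  cell(0,1) aa: {A}
  cell(1,2) ab: ∅
  cell(0,2) aab: ∅

S ∉ T[0,2] ⇒ NO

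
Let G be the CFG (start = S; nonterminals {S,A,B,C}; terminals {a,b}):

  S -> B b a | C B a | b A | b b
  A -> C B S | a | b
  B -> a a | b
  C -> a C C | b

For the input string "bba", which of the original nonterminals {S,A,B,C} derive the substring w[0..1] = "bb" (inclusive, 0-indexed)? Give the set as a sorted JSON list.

CNF form of G:
  S -> B X4 | C X5 | T1 A | T1 T1
  A -> C X2 | a | b
  B -> T0 T0 | b
  C -> T0 X3 | b
  T0 -> a
  T1 -> b
  X2 -> B S
  X3 -> C C
  X4 -> T1 T0
  X5 -> B T0

Fill CYK table bottom-up, restricted to cells inside w[0..1]:
  T[0,0] 'b' = {A,B,C,T1}  orig:{A,B,C}
  T[1,1] 'b' = {A,B,C,T1}  orig:{A,B,C}
  T[0,1] 'bb' = {S,X3}  orig:{S}

Original NTs in T[0,1] deriving "bb": ["S"]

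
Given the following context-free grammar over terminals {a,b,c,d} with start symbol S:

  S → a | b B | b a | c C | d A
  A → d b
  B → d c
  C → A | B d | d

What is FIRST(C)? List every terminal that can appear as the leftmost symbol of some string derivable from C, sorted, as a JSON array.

FIRST sets, iterate to fixpoint:
iter 1:
  A via A→d b: +{d}
  B via B→d c: +{d}
  C via C→A: +{d}
  S via S→a: +{a}
  S via S→b B: +{b}
  S via S→c C: +{c}
  S via S→d A: +{d}
  FIRST(S)={a,b,c,d}  FIRST(A)={d}  FIRST(B)={d}  FIRST(C)={d}
iter 2: — fixpoint
  FIRST(S)={a,b,c,d}  FIRST(A)={d}  FIRST(B)={d}  FIRST(C)={d}

FIRST(C) = ["d"]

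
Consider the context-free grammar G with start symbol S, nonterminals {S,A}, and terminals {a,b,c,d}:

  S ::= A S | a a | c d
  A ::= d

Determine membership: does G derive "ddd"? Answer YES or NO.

CNF form of G:
  S -> A S | T0 T0 | T1 T2
  A -> d
  T0 -> a
  T1 -> c
  T2 -> d

Fill CYK table bottom-up:
  T[0,0] 'd' = {A,T2}  orig:{A}
  T[1,1] 'd' = {A,T2}  orig:{A}
  T[2,2] 'd' = {A,T2}  orig:{A}
  T[0,1] 'dd' = ∅
  T[1,2] 'dd' = ∅
  T[0,2] 'ddd' = ∅

S ∉ T[0,2] ⇒ NO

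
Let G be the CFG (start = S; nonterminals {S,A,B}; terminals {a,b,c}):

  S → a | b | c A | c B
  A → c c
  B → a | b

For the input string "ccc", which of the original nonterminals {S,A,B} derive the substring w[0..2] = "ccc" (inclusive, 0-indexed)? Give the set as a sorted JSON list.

Convert to CNF:
  S -> T0 A | T0 B | a | b
  A -> T0 T0
  B -> a | b
  T0 -> c

Fill CYK table bottom-up, restricted to cells inside w[0..2]:
  [0..0]={T0}  "c"  orig:{}
  [1..1]={T0}  "c"  orig:{}
  [2..2]={T0}  "c"  orig:{}
  [0..1]={A}  "cc"
  [1..2]={A}  "cc"
  [0..2]={S}  "ccc"

Original NTs in T[0,2] deriving "ccc": ["S"]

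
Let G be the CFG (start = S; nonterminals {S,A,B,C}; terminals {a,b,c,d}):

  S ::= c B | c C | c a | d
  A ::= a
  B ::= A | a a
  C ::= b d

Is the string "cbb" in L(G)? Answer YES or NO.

CNF form of G:
  S -> T3 B | T3 C | T3 T0 | d
  A -> a
  B -> T0 T0 | a
  C -> T1 T2
  T0 -> a
  T1 -> b
  T2 -> d
  T3 -> c

Fill CYK table bottom-up:
  T[0,0] 'c' = {T3}  orig:{}
  T[1,1] 'b' = {T1}  orig:{}
  T[2,2] 'b' = {T1}  orig:{}
  T[0,1] 'cb' = ∅
  T[1,2] 'bb' = ∅
  T[0,2] 'cbb' = ∅

S ∉ T[0,2] ⇒ NO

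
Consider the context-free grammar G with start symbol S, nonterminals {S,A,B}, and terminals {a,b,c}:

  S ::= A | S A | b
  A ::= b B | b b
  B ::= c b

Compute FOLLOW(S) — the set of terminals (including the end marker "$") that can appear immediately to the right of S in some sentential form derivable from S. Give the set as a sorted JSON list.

FIRST sets, iterate to fixpoint:
[1]
  A via A→b B: +{b}
  B via B→c b: +{c}
  S via S→A: +{b}
  FIRST(S)={b}  FIRST(A)={b}  FIRST(B)={c}
[2] — fixpoint
  FIRST(S)={b}  FIRST(A)={b}  FIRST(B)={c}

FOLLOW sets:
seed FOLLOW(S) with $
pass 1:
  S→A: FOLLOW(A) ⊇ FOLLOW(S) ⊇ {$}; new: +{$}
  S→S A: FOLLOW(S) ⊇ FIRST(A) = {b}; new: +{b}
  S→S A: FOLLOW(A) ⊇ FOLLOW(S) ⊇ {$,b}; new: +{b}
  FOLLOW(S)={$,b}  FOLLOW(A)={$,b}  FOLLOW(B)={}
pass 2:
  A→b B: FOLLOW(B) ⊇ FOLLOW(A) ⊇ {$,b}; new: +{$,b}
  FOLLOW(S)={$,b}  FOLLOW(A)={$,b}  FOLLOW(B)={$,b}
pass 3: done
  FOLLOW(S)={$,b}  FOLLOW(A)={$,b}  FOLLOW(B)={$,b}

FOLLOW(S) = ["$", "b"]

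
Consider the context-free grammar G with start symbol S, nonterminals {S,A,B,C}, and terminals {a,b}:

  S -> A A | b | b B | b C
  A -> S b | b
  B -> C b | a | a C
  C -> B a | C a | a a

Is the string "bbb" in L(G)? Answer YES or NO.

CNF form of G:
  S -> A A | T0 B | T0 C | b
  A -> S T0 | b
  B -> C T0 | T1 C | a
  C -> B T1 | C T1 | T1 T1
  T0 -> b
  T1 -> a

Fill CYK table bottom-up:
  [0..0]={A,S,T0}  "b"  orig:{A,S}
  [1..1]={A,S,T0}  "b"  orig:{A,S}
  [2..2]={A,S,T0}  "b"  orig:{A,S}
  [0..1]={A,S}  "bb"
  [1..2]={A,S}  "bb"
  [0..2]={A,S}  "bbb"

S ∈ T[0,2] ⇒ YES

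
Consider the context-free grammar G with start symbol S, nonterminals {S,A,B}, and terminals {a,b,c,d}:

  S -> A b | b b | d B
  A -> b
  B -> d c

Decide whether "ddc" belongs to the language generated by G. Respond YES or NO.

Convert to CNF:
  S -> A T2 | T0 B | T2 T2
  A -> b
  B -> T0 T1
  T0 -> d
  T1 -> c
  T2 -> b

CYK fill:
  cell(0,0) d: {T0}  orig:{}
  cell(1,1) d: {T0}  orig:{}
  cell(2,2) c: {T1}  orig:{}
  cell(0,1) dd: ∅
  cell(1,2) dc: {B}
  cell(0,2) ddc: {S}

S ∈ T[0,2] ⇒ YES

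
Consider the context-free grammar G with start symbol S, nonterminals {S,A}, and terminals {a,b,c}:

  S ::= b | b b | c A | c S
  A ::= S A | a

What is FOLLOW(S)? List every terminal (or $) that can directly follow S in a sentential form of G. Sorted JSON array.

Compute FIRST by fixpoint:
iter 1:
  A via A→a: +{a}
  S via S→b: +{b}
  S via S→c A: +{c}
  FIRST[S]={b,c}  FIRST[A]={a}
iter 2:
  A via A→S A: +{b,c}
  FIRST[S]={b,c}  FIRST[A]={a,b,c}
iter 3: (stable)
  FIRST[S]={b,c}  FIRST[A]={a,b,c}

Compute FOLLOW by fixpoint:
seed FOLLOW(S) with $
round 1:
  A→S A: FOLLOW(S) ⊇ FIRST(A) = {a,b,c}; new: +{a,b,c}
  S→c A: FOLLOW(A) ⊇ FOLLOW(S) ⊇ {$,a,b,c}; new: +{$,a,b,c}
  FOLLOW(S)={$,a,b,c}  FOLLOW(A)={$,a,b,c}
round 2: (no change)
  FOLLOW(S)={$,a,b,c}  FOLLOW(A)={$,a,b,c}

FOLLOW(S) = ["$", "a", "b", "c"]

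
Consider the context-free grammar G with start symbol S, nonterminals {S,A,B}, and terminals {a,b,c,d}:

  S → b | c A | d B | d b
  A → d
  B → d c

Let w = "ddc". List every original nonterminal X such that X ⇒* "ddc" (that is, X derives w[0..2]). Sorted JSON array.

Convert to CNF:
  S -> T0 B | T0 T2 | T1 A | b
  A -> d
  B -> T0 T1
  T0 -> d
  T1 -> c
  T2 -> b

CYK fill — only the sub-triangle for w[0..2]:
  T[0,0] 'd' = {A,T0}  orig:{A}
  T[1,1] 'd' = {A,T0}  orig:{A}
  T[2,2] 'c' = {T1}  orig:{}
  T[0,1] 'dd' = ∅
  T[1,2] 'dc' = {B}
  T[0,2] 'ddc' = {S}

Original NTs in T[0,2] deriving "ddc": ["S"]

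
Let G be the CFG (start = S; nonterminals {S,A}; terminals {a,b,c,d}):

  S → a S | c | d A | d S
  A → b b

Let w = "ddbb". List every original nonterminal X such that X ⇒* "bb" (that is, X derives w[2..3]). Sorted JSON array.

Convert to CNF:
  S -> T1 S | T2 A | T2 S | c
  A -> T0 T0
  T0 -> b
  T1 -> a
  T2 -> d

Fill CYK table bottom-up — only the sub-triangle for w[2..3]:
  [2..2]={T0}  "b"  orig:{}
  [3..3]={T0}  "b"  orig:{}
  [2..3]={A}  "bb"

Original NTs in T[2,3] deriving "bb": ["A"]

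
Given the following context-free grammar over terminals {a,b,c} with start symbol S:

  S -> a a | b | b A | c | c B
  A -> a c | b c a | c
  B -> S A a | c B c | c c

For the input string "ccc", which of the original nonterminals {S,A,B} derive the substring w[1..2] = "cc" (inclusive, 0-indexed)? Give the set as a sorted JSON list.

CNF form of G:
  S -> T0 T0 | T1 B | T2 A | b | c
  A -> T0 T1 | T2 X3 | c
  B -> S X4 | T1 T1 | T1 X5
  T0 -> a
  T1 -> c
  T2 -> b
  X3 -> T1 T0
  X4 -> A T0
  X5 -> B T1

CYK table (by increasing span) (cells [i..j] with 1 ≤ i ≤ j ≤ 2 only):
  T[1,1] 'c' = {A,S,T1}  orig:{A,S}
  T[2,2] 'c' = {A,S,T1}  orig:{A,S}
  T[1,2] 'cc' = {B}

Original NTs in T[1,2] deriving "cc": ["B"]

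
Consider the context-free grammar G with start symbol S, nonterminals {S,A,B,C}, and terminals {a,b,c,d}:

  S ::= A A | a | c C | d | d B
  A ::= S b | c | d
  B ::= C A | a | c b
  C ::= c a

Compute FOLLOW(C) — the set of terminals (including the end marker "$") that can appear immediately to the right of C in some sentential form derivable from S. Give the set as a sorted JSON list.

FIRST iteration:
[1]
  A via A→c: +{c}
  A via A→d: +{d}
  B via B→a: +{a}
  B via B→c b: +{c}
  C via C→c a: +{c}
  S via S→A A: +{c,d}
  S via S→a: +{a}
  S: {a,c,d}  A: {c,d}  B: {a,c}  C: {c}
[2]
  A via A→S b: +{a}
  S: {a,c,d}  A: {a,c,d}  B: {a,c}  C: {c}
[3] (stable)
  S: {a,c,d}  A: {a,c,d}  B: {a,c}  C: {c}

Compute FOLLOW by fixpoint:
FOLLOW(S) := {$}
[1]
  A→S b: FOLLOW(S) ⊇ FIRST(b) = {b}; new: +{b}
  B→C A: FOLLOW(C) ⊇ FIRST(A) = {a,c,d}; new: +{a,c,d}
  S→A A: FOLLOW(A) ⊇ FIRST(A) = {a,c,d}; new: +{a,c,d}
  S→A A: FOLLOW(A) ⊇ FOLLOW(S) ⊇ {$,b}; new: +{$,b}
  S→c C: FOLLOW(C) ⊇ FOLLOW(S) ⊇ {$,b}; new: +{$,b}
  S→d B: FOLLOW(B) ⊇ FOLLOW(S) ⊇ {$,b}; new: +{$,b}
  FOLLOW(S)={$,b}  FOLLOW(A)={$,a,b,c,d}  FOLLOW(B)={$,b}  FOLLOW(C)={$,a,b,c,d}
[2] done
  FOLLOW(S)={$,b}  FOLLOW(A)={$,a,b,c,d}  FOLLOW(B)={$,b}  FOLLOW(C)={$,a,b,c,d}

FOLLOW(C) = ["$", "a", "b", "c", "d"]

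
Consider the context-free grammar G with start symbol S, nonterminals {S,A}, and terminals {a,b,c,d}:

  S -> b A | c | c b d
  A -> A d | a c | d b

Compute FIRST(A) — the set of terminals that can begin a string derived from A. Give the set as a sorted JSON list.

Compute FIRST by fixpoint:
iter 1:
  A via A→a c: +{a}
  A via A→d b: +{d}
  S via S→b A: +{b}
  S via S→c: +{c}
  FIRST[S]={b,c}  FIRST[A]={a,d}
iter 2: (no change)
  FIRST[S]={b,c}  FIRST[A]={a,d}

FIRST(A) = ["a", "d"]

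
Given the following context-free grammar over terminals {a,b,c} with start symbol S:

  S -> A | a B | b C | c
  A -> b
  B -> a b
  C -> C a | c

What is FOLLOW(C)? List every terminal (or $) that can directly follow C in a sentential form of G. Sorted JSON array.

FIRST sets, iterate to fixpoint:
[1]
  A via A→b: +{b}
  B via B→a b: +{a}
  C via C→c: +{c}
  S via S→A: +{b}
  S via S→a B: +{a}
  S via S→c: +{c}
  FIRST[S]={a,b,c}  FIRST[A]={b}  FIRST[B]={a}  FIRST[C]={c}
[2] (stable)
  FIRST[S]={a,b,c}  FIRST[A]={b}  FIRST[B]={a}  FIRST[C]={c}

FOLLOW iteration:
seed FOLLOW(S) with $
round 1:
  C→C a: FOLLOW(C) ⊇ FIRST(a) = {a}; new: +{a}
  S→A: FOLLOW(A) ⊇ FOLLOW(S) ⊇ {$}; new: +{$}
  S→a B: FOLLOW(B) ⊇ FOLLOW(S) ⊇ {$}; new: +{$}
  S→b C: FOLLOW(C) ⊇ FOLLOW(S) ⊇ {$}; new: +{$}
  FOLLOW[S]={$}  FOLLOW[A]={$}  FOLLOW[B]={$}  FOLLOW[C]={$,a}
round 2: (stable)
  FOLLOW[S]={$}  FOLLOW[A]={$}  FOLLOW[B]={$}  FOLLOW[C]={$,a}

FOLLOW(C) = ["$", "a"]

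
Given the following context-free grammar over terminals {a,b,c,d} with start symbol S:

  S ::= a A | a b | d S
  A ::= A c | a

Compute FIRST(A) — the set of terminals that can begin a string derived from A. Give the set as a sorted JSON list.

FIRST iteration:
pass 1:
  A via A→a: +{a}
  S via S→a A: +{a}
  S via S→d S: +{d}
  FIRST(S)={a,d}  FIRST(A)={a}
pass 2: done
  FIRST(S)={a,d}  FIRST(A)={a}

FIRST(A) = ["a"]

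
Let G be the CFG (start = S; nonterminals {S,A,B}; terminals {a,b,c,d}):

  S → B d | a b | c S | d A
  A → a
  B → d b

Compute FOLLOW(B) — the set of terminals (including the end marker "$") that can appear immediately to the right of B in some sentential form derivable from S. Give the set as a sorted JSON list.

Compute FIRST by fixpoint:
[1]
  A via A→a: +{a}
  B via B→d b: +{d}
  S via S→B d: +{d}
  S via S→a b: +{a}
  S via S→c S: +{c}
  S: {a,c,d}  A: {a}  B: {d}
[2] (stable)
  S: {a,c,d}  A: {a}  B: {d}

Compute FOLLOW by fixpoint:
FOLLOW(S) := {$}
iter 1:
  S→B d: FOLLOW(B) ⊇ FIRST(d) = {d}; new: +{d}
  S→d A: FOLLOW(A) ⊇ FOLLOW(S) ⊇ {$}; new: +{$}
  FOLLOW[S]={$}  FOLLOW[A]={$}  FOLLOW[B]={d}
iter 2: — fixpoint
  FOLLOW[S]={$}  FOLLOW[A]={$}  FOLLOW[B]={d}

FOLLOW(B) = ["d"]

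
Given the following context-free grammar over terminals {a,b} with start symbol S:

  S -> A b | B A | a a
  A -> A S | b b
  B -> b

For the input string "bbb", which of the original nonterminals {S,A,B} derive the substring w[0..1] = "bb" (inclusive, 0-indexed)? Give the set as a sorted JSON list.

CNF form of G:
  S -> A T0 | B A | T1 T1
  A -> A S | T0 T0
  B -> b
  T0 -> b
  T1 -> a

Fill CYK table bottom-up, restricted to cells inside w[0..1]:
  T[0,0] 'b' = {B,T0}  orig:{B}
  T[1,1] 'b' = {B,T0}  orig:{B}
  T[0,1] 'bb' = {A}

Original NTs in T[0,1] deriving "bb": ["A"]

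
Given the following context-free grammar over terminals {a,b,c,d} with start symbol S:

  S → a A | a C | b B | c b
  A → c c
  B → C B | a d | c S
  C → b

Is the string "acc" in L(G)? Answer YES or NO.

CNF form of G:
  S -> T0 T3 | T1 A | T1 C | T3 B
  A -> T0 T0
  B -> C B | T0 S | T1 T2
  C -> b
  T0 -> c
  T1 -> a
  T2 -> d
  T3 -> b

Fill CYK table bottom-up:
  cell(0,0) a: {T1}  orig:{}
  cell(1,1) c: {T0}  orig:{}
  cell(2,2) c: {T0}  orig:{}
  cell(0,1) ac: ∅
  cell(1,2) cc: {A}
  cell(0,2) acc: {S}

S ∈ T[0,2] ⇒ YES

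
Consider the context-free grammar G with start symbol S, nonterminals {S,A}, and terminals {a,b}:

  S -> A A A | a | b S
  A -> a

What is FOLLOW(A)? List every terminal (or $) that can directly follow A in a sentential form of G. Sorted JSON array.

Compute FIRST by fixpoint:
[1]
  A via A→a: +{a}
  S via S→A A A: +{a}
  S via S→b S: +{b}
  FIRST[S]={a,b}  FIRST[A]={a}
[2] — fixpoint
  FIRST[S]={a,b}  FIRST[A]={a}

FOLLOW sets:
FOLLOW(S) := {$}
pass 1:
  S→A A A: FOLLOW(A) ⊇ FIRST(A) = {a}; new: +{a}
  S→A A A: FOLLOW(A) ⊇ FOLLOW(S) ⊇ {$}; new: +{$}
  FOLLOW(S)={$}  FOLLOW(A)={$,a}
pass 2: (stable)
  FOLLOW(S)={$}  FOLLOW(A)={$,a}

FOLLOW(A) = ["$", "a"]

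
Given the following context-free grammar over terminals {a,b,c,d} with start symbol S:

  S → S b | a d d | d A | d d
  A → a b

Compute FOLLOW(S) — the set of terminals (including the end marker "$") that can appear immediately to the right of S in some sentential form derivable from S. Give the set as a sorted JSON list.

FIRST iteration:
pass 1:
  A via A→a b: +{a}
  S via S→a d d: +{a}
  S via S→d A: +{d}
  FIRST(S)={a,d}  FIRST(A)={a}
pass 2: — fixpoint
  FIRST(S)={a,d}  FIRST(A)={a}

Compute FOLLOW by fixpoint:
initialize: $ ∈ FOLLOW(S)
[1]
  S→S b: FOLLOW(S) ⊇ FIRST(b) = {b}; new: +{b}
  S→d A: FOLLOW(A) ⊇ FOLLOW(S) ⊇ {$,b}; new: +{$,b}
  FOLLOW[S]={$,b}  FOLLOW[A]={$,b}
[2] — fixpoint
  FOLLOW[S]={$,b}  FOLLOW[A]={$,b}

FOLLOW(S) = ["$", "b"]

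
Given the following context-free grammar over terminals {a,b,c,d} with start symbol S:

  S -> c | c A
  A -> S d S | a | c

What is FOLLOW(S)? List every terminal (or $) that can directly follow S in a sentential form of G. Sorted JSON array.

FIRST iteration:
round 1:
  A via A→a: +{a}
  A via A→c: +{c}
  S via S→c: +{c}
  FIRST[S]={c}  FIRST[A]={a,c}
round 2: (no change)
  FIRST[S]={c}  FIRST[A]={a,c}

Compute FOLLOW by fixpoint:
FOLLOW(S) := {$}
pass 1:
  A→S d S: FOLLOW(S) ⊇ FIRST(d) = {d}; new: +{d}
  S→c A: FOLLOW(A) ⊇ FOLLOW(S) ⊇ {$,d}; new: +{$,d}
  S: {$,d}  A: {$,d}
pass 2: — fixpoint
  S: {$,d}  A: {$,d}

FOLLOW(S) = ["$", "d"]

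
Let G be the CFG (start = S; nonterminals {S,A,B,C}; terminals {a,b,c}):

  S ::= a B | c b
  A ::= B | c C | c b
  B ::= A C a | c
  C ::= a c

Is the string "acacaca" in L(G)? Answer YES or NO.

Convert to CNF:
  S -> T0 B | T1 T2
  A -> A X3 | T1 C | T1 T2 | c
  B -> A X4 | c
  C -> T0 T1
  T0 -> a
  T1 -> c
  T2 -> b
  X3 -> C T0
  X4 -> C T0

CYK table (by increasing span):
  T[0,0] 'a' = {T0}  orig:{}
  T[1,1] 'c' = {A,B,T1}  orig:{A,B}
  T[2,2] 'a' = {T0}  orig:{}
  T[3,3] 'c' = {A,B,T1}  orig:{A,B}
  T[4,4] 'a' = {T0}  orig:{}
  T[5,5] 'c' = {A,B,T1}  orig:{A,B}
  T[6,6] 'a' = {T0}  orig:{}
  T[0,1] 'ac' = {C,S}
  T[1,2] 'ca' = ∅
  T[2,3] 'ac' = {C,S}
  T[3,4] 'ca' = ∅
  T[4,5] 'ac' = {C,S}
  T[5,6] 'ca' = ∅
  T[0,2] 'aca' = {X3,X4}  orig:{}
  T[1,3] 'cac' = {A}
  T[2,4] 'aca' = {X3,X4}  orig:{}
  T[3,5] 'cac' = {A}
  T[4,6] 'aca' = {X3,X4}  orig:{}
  T[0,3] 'acac' = ∅
  T[1,4] 'caca' = {A,B}
  T[2,5] 'acac' = ∅
  T[3,6] 'caca' = {A,B}
  T[0,4] 'acaca' = {S}
  T[1,5] 'cacac' = ∅
  T[2,6] 'acaca' = {S}
  T[0,5] 'acacac' = ∅
  T[1,6] 'cacaca' = {A,B}
  T[0,6] 'acacaca' = {S}

S ∈ T[0,6] ⇒ YES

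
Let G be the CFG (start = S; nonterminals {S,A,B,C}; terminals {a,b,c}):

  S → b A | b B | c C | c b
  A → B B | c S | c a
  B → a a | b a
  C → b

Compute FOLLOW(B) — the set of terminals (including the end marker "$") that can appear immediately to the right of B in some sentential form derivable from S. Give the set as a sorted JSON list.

FIRST iteration:
pass 1:
  A via A→c S: +{c}
  B via B→a a: +{a}
  B via B→b a: +{b}
  C via C→b: +{b}
  S via S→b A: +{b}
  S via S→c C: +{c}
  FIRST[S]={b,c}  FIRST[A]={c}  FIRST[B]={a,b}  FIRST[C]={b}
pass 2:
  A via A→B B: +{a,b}
  FIRST[S]={b,c}  FIRST[A]={a,b,c}  FIRST[B]={a,b}  FIRST[C]={b}
pass 3: (stable)
  FIRST[S]={b,c}  FIRST[A]={a,b,c}  FIRST[B]={a,b}  FIRST[C]={b}

Compute FOLLOW by fixpoint:
FOLLOW(S) := {$}
[1]
  A→B B: FOLLOW(B) ⊇ FIRST(B) = {a,b}; new: +{a,b}
  S→b A: FOLLOW(A) ⊇ FOLLOW(S) ⊇ {$}; new: +{$}
  S→b B: FOLLOW(B) ⊇ FOLLOW(S) ⊇ {$}; new: +{$}
  S→c C: FOLLOW(C) ⊇ FOLLOW(S) ⊇ {$}; new: +{$}
  FOLLOW[S]={$}  FOLLOW[A]={$}  FOLLOW[B]={$,a,b}  FOLLOW[C]={$}
[2] done
  FOLLOW[S]={$}  FOLLOW[A]={$}  FOLLOW[B]={$,a,b}  FOLLOW[C]={$}

FOLLOW(B) = ["$", "a", "b"]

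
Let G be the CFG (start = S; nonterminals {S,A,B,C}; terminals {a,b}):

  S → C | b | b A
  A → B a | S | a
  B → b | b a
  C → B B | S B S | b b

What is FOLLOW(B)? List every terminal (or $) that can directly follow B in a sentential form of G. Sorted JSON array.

FIRST iteration:
pass 1:
  A via A→a: +{a}
  B via B→b: +{b}
  C via C→B B: +{b}
  S via S→C: +{b}
  S: {b}  A: {a}  B: {b}  C: {b}
pass 2:
  A via A→B a: +{b}
  S: {b}  A: {a,b}  B: {b}  C: {b}
pass 3: (stable)
  S: {b}  A: {a,b}  B: {b}  C: {b}

FOLLOW sets:
initialize: $ ∈ FOLLOW(S)
[1]
  A→B a: FOLLOW(B) ⊇ FIRST(a) = {a}; new: +{a}
  C→B B: FOLLOW(B) ⊇ FIRST(B) = {b}; new: +{b}
  C→S B S: FOLLOW(S) ⊇ FIRST(B) = {b}; new: +{b}
  S→C: FOLLOW(C) ⊇ FOLLOW(S) ⊇ {$,b}; new: +{$,b}
  S→b A: FOLLOW(A) ⊇ FOLLOW(S) ⊇ {$,b}; new: +{$,b}
  FOLLOW(S)={$,b}  FOLLOW(A)={$,b}  FOLLOW(B)={a,b}  FOLLOW(C)={$,b}
[2]
  C→B B: FOLLOW(B) ⊇ FOLLOW(C) ⊇ {$,b}; new: +{$}
  FOLLOW(S)={$,b}  FOLLOW(A)={$,b}  FOLLOW(B)={$,a,b}  FOLLOW(C)={$,b}
[3] — fixpoint
  FOLLOW(S)={$,b}  FOLLOW(A)={$,b}  FOLLOW(B)={$,a,b}  FOLLOW(C)={$,b}

FOLLOW(B) = ["$", "a", "b"]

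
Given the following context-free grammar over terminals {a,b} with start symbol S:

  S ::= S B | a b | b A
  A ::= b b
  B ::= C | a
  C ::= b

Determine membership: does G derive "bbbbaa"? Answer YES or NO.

CNF form of G:
  S -> S B | T0 A | T1 T0
  A -> T0 T0
  B -> a | b
  C -> b
  T0 -> b
  T1 -> a

CYK fill:
  T[0,0] 'b' = {B,C,T0}  orig:{B,C}
  T[1,1] 'b' = {B,C,T0}  orig:{B,C}
  T[2,2] 'b' = {B,C,T0}  orig:{B,C}
  T[3,3] 'b' = {B,C,T0}  orig:{B,C}
  T[4,4] 'a' = {B,T1}  orig:{B}
  T[5,5] 'a' = {B,T1}  orig:{B}
  T[0,1] 'bb' = {A}
  T[1,2] 'bb' = {A}
  T[2,3] 'bb' = {A}
  T[3,4] 'ba' = ∅
  T[4,5] 'aa' = ∅
  T[0,2] 'bbb' = {S}
  T[1,3] 'bbb' = {S}
  T[2,4] 'bba' = ∅
  T[3,5] 'baa' = ∅
  T[0,3] 'bbbb' = {S}
  T[1,4] 'bbba' = {S}
  T[2,5] 'bbaa' = ∅
  T[0,4] 'bbbba' = {S}
  T[1,5] 'bbbaa' = {S}
  T[0,5] 'bbbbaa' = {S}

S ∈ T[0,5] ⇒ YES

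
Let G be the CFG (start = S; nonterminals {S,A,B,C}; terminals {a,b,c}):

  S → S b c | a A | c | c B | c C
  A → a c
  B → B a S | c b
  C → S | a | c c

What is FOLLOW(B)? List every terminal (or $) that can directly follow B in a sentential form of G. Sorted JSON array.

Compute FIRST by fixpoint:
iter 1:
  A via A→a c: +{a}
  B via B→c b: +{c}
  C via C→a: +{a}
  C via C→c c: +{c}
  S via S→a A: +{a}
  S via S→c: +{c}
  FIRST(S)={a,c}  FIRST(A)={a}  FIRST(B)={c}  FIRST(C)={a,c}
iter 2: — fixpoint
  FIRST(S)={a,c}  FIRST(A)={a}  FIRST(B)={c}  FIRST(C)={a,c}

FOLLOW sets:
initialize: $ ∈ FOLLOW(S)
[1]
  B→B a S: FOLLOW(B) ⊇ FIRST(a) = {a}; new: +{a}
  B→B a S: FOLLOW(S) ⊇ FOLLOW(B) ⊇ {a}; new: +{a}
  S→S b c: FOLLOW(S) ⊇ FIRST(b) = {b}; new: +{b}
  S→a A: FOLLOW(A) ⊇ FOLLOW(S) ⊇ {$,a,b}; new: +{$,a,b}
  S→c B: FOLLOW(B) ⊇ FOLLOW(S) ⊇ {$,a,b}; new: +{$,b}
  S→c C: FOLLOW(C) ⊇ FOLLOW(S) ⊇ {$,a,b}; new: +{$,a,b}
  S: {$,a,b}  A: {$,a,b}  B: {$,a,b}  C: {$,a,b}
[2] (no change)
  S: {$,a,b}  A: {$,a,b}  B: {$,a,b}  C: {$,a,b}

FOLLOW(B) = ["$", "a", "b"]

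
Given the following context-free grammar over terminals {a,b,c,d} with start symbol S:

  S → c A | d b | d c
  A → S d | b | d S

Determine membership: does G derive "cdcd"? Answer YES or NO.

Convert to CNF:
  S -> T0 T1 | T0 T2 | T1 A
  A -> S T0 | T0 S | b
  T0 -> d
  T1 -> c
  T2 -> b

CYK table (by increasing span):
  cell(0,0) c: {T1}  orig:{}
  cell(1,1) d: {T0}  orig:{}
  cell(2,2) c: {T1}  orig:{}
  cell(3,3) d: {T0}  orig:{}
  cell(0,1) cd: ∅
  cell(1,2) dc: {S}
  cell(2,3) cd: ∅
  cell(0,2) cdc: ∅
  cell(1,3) dcd: {A}
  cell(0,3) cdcd: {S}

S ∈ T[0,3] ⇒ YES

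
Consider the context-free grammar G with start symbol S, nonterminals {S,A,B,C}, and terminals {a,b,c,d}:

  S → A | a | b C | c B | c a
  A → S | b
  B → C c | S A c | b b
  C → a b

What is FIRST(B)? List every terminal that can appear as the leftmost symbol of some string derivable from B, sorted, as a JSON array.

FIRST sets, iterate to fixpoint:
round 1:
  A via A→b: +{b}
  B via B→b b: +{b}
  C via C→a b: +{a}
  S via S→A: +{b}
  S via S→a: +{a}
  S via S→c B: +{c}
  S: {a,b,c}  A: {b}  B: {b}  C: {a}
round 2:
  A via A→S: +{a,c}
  B via B→C c: +{a}
  B via B→S A c: +{c}
  S: {a,b,c}  A: {a,b,c}  B: {a,b,c}  C: {a}
round 3: (no change)
  S: {a,b,c}  A: {a,b,c}  B: {a,b,c}  C: {a}

FIRST(B) = ["a", "b", "c"]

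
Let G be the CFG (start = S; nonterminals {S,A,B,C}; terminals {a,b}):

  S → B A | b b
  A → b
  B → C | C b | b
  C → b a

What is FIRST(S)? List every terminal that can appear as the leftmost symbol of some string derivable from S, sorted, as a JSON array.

FIRST sets, iterate to fixpoint:
round 1:
  A via A→b: +{b}
  B via B→b: +{b}
  C via C→b a: +{b}
  S via S→B A: +{b}
  FIRST[S]={b}  FIRST[A]={b}  FIRST[B]={b}  FIRST[C]={b}
round 2: (stable)
  FIRST[S]={b}  FIRST[A]={b}  FIRST[B]={b}  FIRST[C]={b}

FIRST(S) = ["b"]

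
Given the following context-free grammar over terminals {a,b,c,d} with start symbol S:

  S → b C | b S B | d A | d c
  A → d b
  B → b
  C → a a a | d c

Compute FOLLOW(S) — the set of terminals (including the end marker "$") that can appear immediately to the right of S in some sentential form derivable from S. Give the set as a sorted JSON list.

FIRST iteration:
[1]
  A via A→d b: +{d}
  B via B→b: +{b}
  C via C→a a a: +{a}
  C via C→d c: +{d}
  S via S→b C: +{b}
  S via S→d A: +{d}
  FIRST[S]={b,d}  FIRST[A]={d}  FIRST[B]={b}  FIRST[C]={a,d}
[2] done
  FIRST[S]={b,d}  FIRST[A]={d}  FIRST[B]={b}  FIRST[C]={a,d}

FOLLOW iteration:
seed FOLLOW(S) with $
round 1:
  S→b C: FOLLOW(C) ⊇ FOLLOW(S) ⊇ {$}; new: +{$}
  S→b S B: FOLLOW(S) ⊇ FIRST(B) = {b}; new: +{b}
  S→b S B: FOLLOW(B) ⊇ FOLLOW(S) ⊇ {$,b}; new: +{$,b}
  S→d A: FOLLOW(A) ⊇ FOLLOW(S) ⊇ {$,b}; new: +{$,b}
  S: {$,b}  A: {$,b}  B: {$,b}  C: {$}
round 2:
  S→b C: FOLLOW(C) ⊇ FOLLOW(S) ⊇ {$,b}; new: +{b}
  S: {$,b}  A: {$,b}  B: {$,b}  C: {$,b}
round 3: (stable)
  S: {$,b}  A: {$,b}  B: {$,b}  C: {$,b}

FOLLOW(S) = ["$", "b"]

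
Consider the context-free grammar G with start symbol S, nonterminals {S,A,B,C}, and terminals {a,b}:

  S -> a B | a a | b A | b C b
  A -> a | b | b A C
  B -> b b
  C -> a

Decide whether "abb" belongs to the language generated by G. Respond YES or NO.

Convert to CNF:
  S -> T0 A | T0 X3 | T1 B | T1 T1
  A -> T0 X2 | a | b
  B -> T0 T0
  C -> a
  T0 -> b
  T1 -> a
  X2 -> A C
  X3 -> C T0

Fill CYK table bottom-up:
  [0..0]={A,C,T1}  "a"  orig:{A,C}
  [1..1]={A,T0}  "b"  orig:{A}
  [2..2]={A,T0}  "b"  orig:{A}
  [0..1]={X3}  "ab"  orig:{}
  [1..2]={B,S}  "bb"
  [0..2]={S}  "abb"

S ∈ T[0,2] ⇒ YES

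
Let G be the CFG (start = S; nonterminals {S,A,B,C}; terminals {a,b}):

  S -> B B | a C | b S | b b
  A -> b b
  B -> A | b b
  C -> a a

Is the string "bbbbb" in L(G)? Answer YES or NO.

Convert to CNF:
  S -> B B | T0 S | T0 T0 | T1 C
  A -> T0 T0
  B -> T0 T0
  C -> T1 T1
  T0 -> b
  T1 -> a

CYK fill:
  T[0,0] 'b' = {T0}  orig:{}
  T[1,1] 'b' = {T0}  orig:{}
  T[2,2] 'b' = {T0}  orig:{}
  T[3,3] 'b' = {T0}  orig:{}
  T[4,4] 'b' = {T0}  orig:{}
  T[0,1] 'bb' = {A,B,S}
  T[1,2] 'bb' = {A,B,S}
  T[2,3] 'bb' = {A,B,S}
  T[3,4] 'bb' = {A,B,S}
  T[0,2] 'bbb' = {S}
  T[1,3] 'bbb' = {S}
  T[2,4] 'bbb' = {S}
  T[0,3] 'bbbb' = {S}
  T[1,4] 'bbbb' = {S}
  T[0,4] 'bbbbb' = {S}

S ∈ T[0,4] ⇒ YES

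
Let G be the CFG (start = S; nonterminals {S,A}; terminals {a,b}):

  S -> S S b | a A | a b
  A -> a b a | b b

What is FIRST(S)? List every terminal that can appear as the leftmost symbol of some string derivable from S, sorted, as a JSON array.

Compute FIRST by fixpoint:
pass 1:
  A via A→a b a: +{a}
  A via A→b b: +{b}
  S via S→a A: +{a}
  FIRST[S]={a}  FIRST[A]={a,b}
pass 2: done
  FIRST[S]={a}  FIRST[A]={a,b}

FIRST(S) = ["a"]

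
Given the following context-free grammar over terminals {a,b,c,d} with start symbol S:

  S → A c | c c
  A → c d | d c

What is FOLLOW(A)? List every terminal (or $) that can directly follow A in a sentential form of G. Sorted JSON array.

FIRST sets, iterate to fixpoint:
[1]
  A via A→c d: +{c}
  A via A→d c: +{d}
  S via S→A c: +{c,d}
  FIRST(S)={c,d}  FIRST(A)={c,d}
[2] (stable)
  FIRST(S)={c,d}  FIRST(A)={c,d}

FOLLOW sets:
initialize: $ ∈ FOLLOW(S)
iter 1:
  S→A c: FOLLOW(A) ⊇ FIRST(c) = {c}; new: +{c}
  FOLLOW[S]={$}  FOLLOW[A]={c}
iter 2: — fixpoint
  FOLLOW[S]={$}  FOLLOW[A]={c}

FOLLOW(A) = ["c"]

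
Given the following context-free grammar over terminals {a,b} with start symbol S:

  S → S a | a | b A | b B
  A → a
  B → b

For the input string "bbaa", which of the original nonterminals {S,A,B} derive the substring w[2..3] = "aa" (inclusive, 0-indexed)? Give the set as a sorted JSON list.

Convert to CNF:
  S -> S T0 | T1 A | T1 B | a
  A -> a
  B -> b
  T0 -> a
  T1 -> b

CYK table (by increasing span), restricted to cells inside w[2..3]:
  [2..2]={A,S,T0}  "a"  orig:{A,S}
  [3..3]={A,S,T0}  "a"  orig:{A,S}
  [2..3]={S}  "aa"

Original NTs in T[2,3] deriving "aa": ["S"]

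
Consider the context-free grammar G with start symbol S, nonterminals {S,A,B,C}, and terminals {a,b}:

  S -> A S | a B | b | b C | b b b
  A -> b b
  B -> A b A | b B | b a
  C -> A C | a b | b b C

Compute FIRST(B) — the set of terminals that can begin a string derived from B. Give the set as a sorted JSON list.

FIRST sets, iterate to fixpoint:
round 1:
  A via A→b b: +{b}
  B via B→A b A: +{b}
  C via C→A C: +{b}
  C via C→a b: +{a}
  S via S→A S: +{b}
  S via S→a B: +{a}
  S: {a,b}  A: {b}  B: {b}  C: {a,b}
round 2: — fixpoint
  S: {a,b}  A: {b}  B: {b}  C: {a,b}

FIRST(B) = ["b"]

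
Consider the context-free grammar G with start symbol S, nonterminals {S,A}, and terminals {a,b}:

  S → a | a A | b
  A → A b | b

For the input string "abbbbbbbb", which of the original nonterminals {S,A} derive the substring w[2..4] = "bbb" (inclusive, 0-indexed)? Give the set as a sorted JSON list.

CNF form of G:
  S -> T1 A | a | b
  A -> A T0 | b
  T0 -> b
  T1 -> a

Fill CYK table bottom-up, restricted to cells inside w[2..4]:
  [2..2]={A,S,T0}  "b"  orig:{A,S}
  [3..3]={A,S,T0}  "b"  orig:{A,S}
  [4..4]={A,S,T0}  "b"  orig:{A,S}
  [2..3]={A}  "bb"
  [3..4]={A}  "bb"
  [2..4]={A}  "bbb"

Original NTs in T[2,4] deriving "bbb": ["A"]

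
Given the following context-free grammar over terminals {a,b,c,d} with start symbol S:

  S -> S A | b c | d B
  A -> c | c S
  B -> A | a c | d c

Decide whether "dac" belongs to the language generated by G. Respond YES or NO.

Convert to CNF:
  S -> S A | T2 B | T3 T0
  A -> T0 S | c
  B -> T0 S | T1 T0 | T2 T0 | c
  T0 -> c
  T1 -> a
  T2 -> d
  T3 -> b

CYK table (by increasing span):
  [0..0]={T2}  "d"  orig:{}
  [1..1]={T1}  "a"  orig:{}
  [2..2]={A,B,T0}  "c"  orig:{A,B}
  [0..1]=∅  "da"
  [1..2]={B}  "ac"
  [0..2]={S}  "dac"

S ∈ T[0,2] ⇒ YES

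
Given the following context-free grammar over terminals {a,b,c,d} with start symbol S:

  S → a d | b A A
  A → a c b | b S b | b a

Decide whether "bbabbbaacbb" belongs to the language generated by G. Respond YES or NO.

CNF form of G:
  S -> T0 T3 | T2 X6
  A -> T0 X4 | T2 T0 | T2 X5
  T0 -> a
  T1 -> c
  T2 -> b
  T3 -> d
  X4 -> T1 T2
  X5 -> S T2
  X6 -> A A

CYK table (by increasing span):
  [0..0]={T2}  "b"  orig:{}
  [1..1]={T2}  "b"  orig:{}
  [2..2]={T0}  "a"  orig:{}
  [3..3]={T2}  "b"  orig:{}
  [4..4]={T2}  "b"  orig:{}
  [5..5]={T2}  "b"  orig:{}
  [6..6]={T0}  "a"  orig:{}
  [7..7]={T0}  "a"  orig:{}
  [8..8]={T1}  "c"  orig:{}
  [9..9]={T2}  "b"  orig:{}
  [10..10]={T2}  "b"  orig:{}
  [0..1]=∅  "bb"
  [1..2]={A}  "ba"
  [2..3]=∅  "ab"
  [3..4]=∅  "bb"
  [4..5]=∅  "bb"
  [5..6]={A}  "ba"
  [6..7]=∅  "aa"
  [7..8]=∅  "ac"
  [8..9]={X4}  "cb"  orig:{}
  [9..10]=∅  "bb"
  [0..2]=∅  "bba"
  [1..3]=∅  "bab"
  [2..4]=∅  "abb"
  [3..5]=∅  "bbb"
  [4..6]=∅  "bba"
  [5..7]=∅  "baa"
  [6..8]=∅  "aac"
  [7..9]={A}  "acb"
  [8..10]=∅  "cbb"
  [0..3]=∅  "bbab"
  [1..4]=∅  "babb"
  [2..5]=∅  "abbb"
  [3..6]=∅  "bbba"
  [4..7]=∅  "bbaa"
  [5..8]=∅  "baac"
  [6..9]=∅  "aacb"
  [7..10]=∅  "acbb"
  [0..4]=∅  "bbabb"
  [1..5]=∅  "babbb"
  [2..6]=∅  "abbba"
  [3..7]=∅  "bbbaa"
  [4..8]=∅  "bbaac"
  [5..9]={X6}  "baacb"  orig:{}
  [6..10]=∅  "aacbb"
  [0..5]=∅  "bbabbb"
  [1..6]=∅  "babbba"
  [2..7]=∅  "abbbaa"
  [3..8]=∅  "bbbaac"
  [4..9]={S}  "bbaacb"
  [5..10]=∅  "baacbb"
  [0..6]=∅  "bbabbba"
  [1..7]=∅  "babbbaa"
  [2..8]=∅  "abbbaac"
  [3..9]=∅  "bbbaacb"
  [4..10]={X5}  "bbaacbb"  orig:{}
  [0..7]=∅  "bbabbbaa"
  [1..8]=∅  "babbbaac"
  [2..9]=∅  "abbbaacb"
  [3..10]={A}  "bbbaacbb"
  [0..8]=∅  "bbabbbaac"
  [1..9]=∅  "babbbaacb"
  [2..10]=∅  "abbbaacbb"
  [0..9]=∅  "bbabbbaacb"
  [1..10]={X6}  "babbbaacbb"  orig:{}
  [0..10]={S}  "bbabbbaacbb"

S ∈ T[0,10] ⇒ YES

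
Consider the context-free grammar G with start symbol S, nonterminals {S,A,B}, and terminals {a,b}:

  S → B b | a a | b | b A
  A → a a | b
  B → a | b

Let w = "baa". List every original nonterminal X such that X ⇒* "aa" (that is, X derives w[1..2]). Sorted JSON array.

Convert to CNF:
  S -> B T1 | T0 T0 | T1 A | b
  A -> T0 T0 | b
  B -> a | b
  T0 -> a
  T1 -> b

Fill CYK table bottom-up — only the sub-triangle for w[1..2]:
  T[1,1] 'a' = {B,T0}  orig:{B}
  T[2,2] 'a' = {B,T0}  orig:{B}
  T[1,2] 'aa' = {A,S}

Original NTs in T[1,2] deriving "aa": ["A", "S"]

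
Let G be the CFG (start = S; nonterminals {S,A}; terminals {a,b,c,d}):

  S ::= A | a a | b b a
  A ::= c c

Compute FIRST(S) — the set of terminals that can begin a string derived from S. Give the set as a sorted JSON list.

Compute FIRST by fixpoint:
pass 1:
  A via A→c c: +{c}
  S via S→A: +{c}
  S via S→a a: +{a}
  S via S→b b a: +{b}
  S: {a,b,c}  A: {c}
pass 2: — fixpoint
  S: {a,b,c}  A: {c}

FIRST(S) = ["a", "b", "c"]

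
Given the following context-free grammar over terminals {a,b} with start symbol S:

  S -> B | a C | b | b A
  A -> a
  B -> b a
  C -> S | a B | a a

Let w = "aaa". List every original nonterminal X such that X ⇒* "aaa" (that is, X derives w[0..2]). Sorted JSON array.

Convert to CNF:
  S -> T0 A | T0 T1 | T1 C | b
  A -> a
  B -> T0 T1
  C -> T0 A | T0 T1 | T1 B | T1 C | T1 T1 | b
  T0 -> b
  T1 -> a

Fill CYK table bottom-up, restricted to cells inside w[0..2]:
  [0..0]={A,T1}  "a"  orig:{A}
  [1..1]={A,T1}  "a"  orig:{A}
  [2..2]={A,T1}  "a"  orig:{A}
  [0..1]={C}  "aa"
  [1..2]={C}  "aa"
  [0..2]={C,S}  "aaa"

Original NTs in T[0,2] deriving "aaa": ["C", "S"]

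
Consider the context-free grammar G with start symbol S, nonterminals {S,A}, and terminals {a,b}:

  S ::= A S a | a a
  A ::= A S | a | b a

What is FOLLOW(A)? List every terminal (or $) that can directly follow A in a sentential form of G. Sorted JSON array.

FIRST sets, iterate to fixpoint:
pass 1:
  A via A→a: +{a}
  A via A→b a: +{b}
  S via S→A S a: +{a,b}
  S: {a,b}  A: {a,b}
pass 2: (no change)
  S: {a,b}  A: {a,b}

FOLLOW iteration:
FOLLOW(S) := {$}
round 1:
  A→A S: FOLLOW(A) ⊇ FIRST(S) = {a,b}; new: +{a,b}
  A→A S: FOLLOW(S) ⊇ FOLLOW(A) ⊇ {a,b}; new: +{a,b}
  S: {$,a,b}  A: {a,b}
round 2: (no change)
  S: {$,a,b}  A: {a,b}

FOLLOW(A) = ["a", "b"]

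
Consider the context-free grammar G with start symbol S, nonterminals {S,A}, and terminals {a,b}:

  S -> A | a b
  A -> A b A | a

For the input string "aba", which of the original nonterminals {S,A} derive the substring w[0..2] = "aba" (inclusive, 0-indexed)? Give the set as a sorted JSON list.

Convert to CNF:
  S -> A X3 | T1 T0 | a
  A -> A X2 | a
  T0 -> b
  T1 -> a
  X2 -> T0 A
  X3 -> T0 A

CYK fill (cells [i..j] with 0 ≤ i ≤ j ≤ 2 only):
  T[0,0] 'a' = {A,S,T1}  orig:{A,S}
  T[1,1] 'b' = {T0}  orig:{}
  T[2,2] 'a' = {A,S,T1}  orig:{A,S}
  T[0,1] 'ab' = {S}
  T[1,2] 'ba' = {X2,X3}  orig:{}
  T[0,2] 'aba' = {A,S}

Original NTs in T[0,2] deriving "aba": ["A", "S"]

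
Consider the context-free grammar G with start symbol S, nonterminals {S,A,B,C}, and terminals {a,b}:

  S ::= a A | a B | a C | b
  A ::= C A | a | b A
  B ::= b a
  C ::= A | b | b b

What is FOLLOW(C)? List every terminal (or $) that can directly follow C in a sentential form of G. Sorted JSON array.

FIRST sets, iterate to fixpoint:
pass 1:
  A via A→a: +{a}
  A via A→b A: +{b}
  B via B→b a: +{b}
  C via C→A: +{a,b}
  S via S→a A: +{a}
  S via S→b: +{b}
  FIRST[S]={a,b}  FIRST[A]={a,b}  FIRST[B]={b}  FIRST[C]={a,b}
pass 2: (no change)
  FIRST[S]={a,b}  FIRST[A]={a,b}  FIRST[B]={b}  FIRST[C]={a,b}

FOLLOW iteration:
initialize: $ ∈ FOLLOW(S)
round 1:
  A→C A: FOLLOW(C) ⊇ FIRST(A) = {a,b}; new: +{a,b}
  C→A: FOLLOW(A) ⊇ FOLLOW(C) ⊇ {a,b}; new: +{a,b}
  S→a A: FOLLOW(A) ⊇ FOLLOW(S) ⊇ {$}; new: +{$}
  S→a B: FOLLOW(B) ⊇ FOLLOW(S) ⊇ {$}; new: +{$}
  S→a C: FOLLOW(C) ⊇ FOLLOW(S) ⊇ {$}; new: +{$}
  FOLLOW[S]={$}  FOLLOW[A]={$,a,b}  FOLLOW[B]={$}  FOLLOW[C]={$,a,b}
round 2: (stable)
  FOLLOW[S]={$}  FOLLOW[A]={$,a,b}  FOLLOW[B]={$}  FOLLOW[C]={$,a,b}

FOLLOW(C) = ["$", "a", "b"]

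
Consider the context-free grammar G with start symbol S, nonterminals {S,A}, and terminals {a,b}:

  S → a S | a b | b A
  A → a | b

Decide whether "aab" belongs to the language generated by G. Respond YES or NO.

CNF form of G:
  S -> T0 S | T0 T1 | T1 A
  A -> a | b
  T0 -> a
  T1 -> b

CYK table (by increasing span):
  cell(0,0) a: {A,T0}  orig:{A}
  cell(1,1) a: {A,T0}  orig:{A}
  cell(2,2) b: {A,T1}  orig:{A}
  cell(0,1) aa: ∅
  cell(1,2) ab: {S}
  cell(0,2) aab: {S}

S ∈ T[0,2] ⇒ YES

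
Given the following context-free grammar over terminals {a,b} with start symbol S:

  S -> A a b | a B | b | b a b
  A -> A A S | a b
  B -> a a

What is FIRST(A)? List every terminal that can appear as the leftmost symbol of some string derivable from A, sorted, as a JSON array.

FIRST iteration:
pass 1:
  A via A→a b: +{a}
  B via B→a a: +{a}
  S via S→A a b: +{a}
  S via S→b: +{b}
  FIRST(S)={a,b}  FIRST(A)={a}  FIRST(B)={a}
pass 2: done
  FIRST(S)={a,b}  FIRST(A)={a}  FIRST(B)={a}

FIRST(A) = ["a"]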